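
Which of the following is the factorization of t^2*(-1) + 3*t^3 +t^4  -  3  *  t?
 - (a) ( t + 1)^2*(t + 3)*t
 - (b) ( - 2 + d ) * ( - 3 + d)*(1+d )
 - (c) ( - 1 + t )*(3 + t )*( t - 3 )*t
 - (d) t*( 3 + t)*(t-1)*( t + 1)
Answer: d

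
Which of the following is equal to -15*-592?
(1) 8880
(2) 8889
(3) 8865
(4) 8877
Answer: 1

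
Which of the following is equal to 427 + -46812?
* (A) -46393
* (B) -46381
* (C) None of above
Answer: C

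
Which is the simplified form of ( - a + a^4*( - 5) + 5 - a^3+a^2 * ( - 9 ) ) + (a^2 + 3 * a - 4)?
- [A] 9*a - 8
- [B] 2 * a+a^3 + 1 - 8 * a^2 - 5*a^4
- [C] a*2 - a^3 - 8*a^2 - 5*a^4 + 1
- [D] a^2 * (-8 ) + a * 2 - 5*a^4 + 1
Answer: C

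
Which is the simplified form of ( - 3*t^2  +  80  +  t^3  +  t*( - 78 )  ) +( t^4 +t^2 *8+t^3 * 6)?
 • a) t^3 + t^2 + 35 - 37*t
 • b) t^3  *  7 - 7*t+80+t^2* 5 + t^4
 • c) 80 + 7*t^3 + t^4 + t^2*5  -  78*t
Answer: c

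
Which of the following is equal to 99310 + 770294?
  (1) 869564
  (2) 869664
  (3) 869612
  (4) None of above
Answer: 4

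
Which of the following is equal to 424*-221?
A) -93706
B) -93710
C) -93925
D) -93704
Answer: D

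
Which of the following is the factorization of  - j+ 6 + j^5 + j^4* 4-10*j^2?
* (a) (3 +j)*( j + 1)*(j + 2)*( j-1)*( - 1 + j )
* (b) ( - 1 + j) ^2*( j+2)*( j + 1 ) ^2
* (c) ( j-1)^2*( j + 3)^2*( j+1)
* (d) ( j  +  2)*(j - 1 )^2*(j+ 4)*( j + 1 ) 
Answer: a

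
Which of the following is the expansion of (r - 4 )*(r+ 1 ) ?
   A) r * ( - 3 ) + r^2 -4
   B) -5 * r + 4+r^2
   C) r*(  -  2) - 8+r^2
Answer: A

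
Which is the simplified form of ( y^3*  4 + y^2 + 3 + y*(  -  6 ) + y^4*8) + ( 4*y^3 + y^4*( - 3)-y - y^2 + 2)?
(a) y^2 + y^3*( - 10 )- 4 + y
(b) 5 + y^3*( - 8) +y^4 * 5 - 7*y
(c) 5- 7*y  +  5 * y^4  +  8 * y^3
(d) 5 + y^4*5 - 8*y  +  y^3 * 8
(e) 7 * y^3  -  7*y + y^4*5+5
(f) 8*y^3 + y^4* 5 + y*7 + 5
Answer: c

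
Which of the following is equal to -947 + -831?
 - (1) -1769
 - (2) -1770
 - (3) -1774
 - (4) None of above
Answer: 4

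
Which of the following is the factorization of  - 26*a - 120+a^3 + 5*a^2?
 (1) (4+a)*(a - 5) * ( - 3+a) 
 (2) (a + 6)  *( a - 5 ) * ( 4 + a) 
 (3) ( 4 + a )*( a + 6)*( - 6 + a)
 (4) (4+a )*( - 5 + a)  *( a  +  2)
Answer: 2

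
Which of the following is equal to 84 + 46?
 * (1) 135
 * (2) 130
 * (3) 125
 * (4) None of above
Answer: 2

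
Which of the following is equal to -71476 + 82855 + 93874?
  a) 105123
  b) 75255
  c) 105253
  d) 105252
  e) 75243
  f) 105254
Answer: c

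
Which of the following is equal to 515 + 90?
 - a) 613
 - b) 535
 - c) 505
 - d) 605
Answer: d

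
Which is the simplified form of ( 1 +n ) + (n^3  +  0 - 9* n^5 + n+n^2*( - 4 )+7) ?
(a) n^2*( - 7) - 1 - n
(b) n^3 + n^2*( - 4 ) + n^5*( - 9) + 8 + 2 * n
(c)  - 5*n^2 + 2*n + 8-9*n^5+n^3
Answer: b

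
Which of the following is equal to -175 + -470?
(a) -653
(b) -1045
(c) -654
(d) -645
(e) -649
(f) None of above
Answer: d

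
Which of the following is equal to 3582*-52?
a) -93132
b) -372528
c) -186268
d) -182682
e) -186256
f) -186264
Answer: f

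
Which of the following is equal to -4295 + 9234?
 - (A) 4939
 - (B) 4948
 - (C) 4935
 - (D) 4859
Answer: A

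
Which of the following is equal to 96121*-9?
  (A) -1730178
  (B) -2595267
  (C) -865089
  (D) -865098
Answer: C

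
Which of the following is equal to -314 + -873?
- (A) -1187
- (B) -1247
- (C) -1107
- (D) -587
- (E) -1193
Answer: A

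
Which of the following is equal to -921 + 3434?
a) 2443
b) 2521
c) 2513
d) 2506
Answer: c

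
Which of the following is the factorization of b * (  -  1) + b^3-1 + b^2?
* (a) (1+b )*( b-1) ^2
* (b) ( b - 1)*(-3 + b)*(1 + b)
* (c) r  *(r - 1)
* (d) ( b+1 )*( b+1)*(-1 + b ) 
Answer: d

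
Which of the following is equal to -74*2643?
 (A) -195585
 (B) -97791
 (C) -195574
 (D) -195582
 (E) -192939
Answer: D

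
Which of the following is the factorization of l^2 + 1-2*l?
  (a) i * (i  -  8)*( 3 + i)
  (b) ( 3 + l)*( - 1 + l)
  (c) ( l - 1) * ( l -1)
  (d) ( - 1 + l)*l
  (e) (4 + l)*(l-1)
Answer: c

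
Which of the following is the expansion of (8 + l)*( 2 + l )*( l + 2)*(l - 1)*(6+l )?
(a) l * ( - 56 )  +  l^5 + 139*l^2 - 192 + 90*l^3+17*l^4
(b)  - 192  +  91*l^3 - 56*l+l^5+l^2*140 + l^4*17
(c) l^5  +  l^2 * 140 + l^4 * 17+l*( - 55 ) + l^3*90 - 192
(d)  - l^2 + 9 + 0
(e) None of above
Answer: e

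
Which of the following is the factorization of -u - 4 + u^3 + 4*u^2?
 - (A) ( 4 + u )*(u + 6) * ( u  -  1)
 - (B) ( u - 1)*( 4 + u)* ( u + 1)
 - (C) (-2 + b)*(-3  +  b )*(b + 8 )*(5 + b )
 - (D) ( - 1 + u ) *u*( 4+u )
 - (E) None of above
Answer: B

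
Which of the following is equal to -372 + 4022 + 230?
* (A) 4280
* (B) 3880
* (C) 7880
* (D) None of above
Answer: B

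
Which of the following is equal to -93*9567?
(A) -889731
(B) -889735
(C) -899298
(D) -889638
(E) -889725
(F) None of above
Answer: A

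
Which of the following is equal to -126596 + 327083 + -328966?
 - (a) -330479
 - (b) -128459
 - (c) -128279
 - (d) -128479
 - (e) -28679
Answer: d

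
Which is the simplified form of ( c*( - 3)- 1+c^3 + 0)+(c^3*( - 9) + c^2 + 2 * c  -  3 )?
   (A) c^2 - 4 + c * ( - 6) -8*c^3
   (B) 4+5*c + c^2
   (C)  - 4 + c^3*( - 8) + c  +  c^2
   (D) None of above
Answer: D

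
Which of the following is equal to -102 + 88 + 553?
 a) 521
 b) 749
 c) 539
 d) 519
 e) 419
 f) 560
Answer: c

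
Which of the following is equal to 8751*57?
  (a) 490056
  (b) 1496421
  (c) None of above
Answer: c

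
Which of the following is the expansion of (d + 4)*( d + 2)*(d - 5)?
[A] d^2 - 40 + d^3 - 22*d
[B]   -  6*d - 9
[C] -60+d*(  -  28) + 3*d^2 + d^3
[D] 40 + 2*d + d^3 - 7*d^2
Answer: A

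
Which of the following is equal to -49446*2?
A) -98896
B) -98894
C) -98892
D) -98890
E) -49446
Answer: C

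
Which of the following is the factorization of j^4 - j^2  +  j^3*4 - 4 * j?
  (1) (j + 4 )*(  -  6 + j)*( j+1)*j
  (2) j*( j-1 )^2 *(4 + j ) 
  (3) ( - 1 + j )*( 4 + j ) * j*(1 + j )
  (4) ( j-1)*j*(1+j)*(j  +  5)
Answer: 3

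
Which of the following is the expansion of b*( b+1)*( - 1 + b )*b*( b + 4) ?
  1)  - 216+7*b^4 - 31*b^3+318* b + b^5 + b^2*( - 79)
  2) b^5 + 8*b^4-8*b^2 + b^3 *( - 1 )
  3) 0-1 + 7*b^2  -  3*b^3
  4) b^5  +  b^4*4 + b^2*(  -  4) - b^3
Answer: 4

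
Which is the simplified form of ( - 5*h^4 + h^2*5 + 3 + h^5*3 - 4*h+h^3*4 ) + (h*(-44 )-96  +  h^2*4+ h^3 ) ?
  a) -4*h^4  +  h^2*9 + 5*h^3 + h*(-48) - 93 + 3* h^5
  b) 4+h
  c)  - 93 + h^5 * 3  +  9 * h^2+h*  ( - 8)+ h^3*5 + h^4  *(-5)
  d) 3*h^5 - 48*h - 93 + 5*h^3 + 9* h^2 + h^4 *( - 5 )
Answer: d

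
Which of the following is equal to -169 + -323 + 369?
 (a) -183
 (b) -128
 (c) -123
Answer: c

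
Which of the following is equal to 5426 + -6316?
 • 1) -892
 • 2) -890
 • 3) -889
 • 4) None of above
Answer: 2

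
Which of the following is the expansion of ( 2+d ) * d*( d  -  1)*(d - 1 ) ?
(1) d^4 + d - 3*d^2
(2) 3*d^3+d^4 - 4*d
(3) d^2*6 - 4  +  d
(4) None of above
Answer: 4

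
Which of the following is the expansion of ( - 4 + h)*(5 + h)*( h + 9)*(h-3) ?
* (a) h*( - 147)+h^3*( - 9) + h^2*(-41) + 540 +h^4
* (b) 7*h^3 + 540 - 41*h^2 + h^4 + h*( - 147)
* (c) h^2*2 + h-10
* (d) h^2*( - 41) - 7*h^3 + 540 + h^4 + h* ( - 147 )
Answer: b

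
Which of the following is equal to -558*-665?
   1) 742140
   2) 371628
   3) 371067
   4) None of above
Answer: 4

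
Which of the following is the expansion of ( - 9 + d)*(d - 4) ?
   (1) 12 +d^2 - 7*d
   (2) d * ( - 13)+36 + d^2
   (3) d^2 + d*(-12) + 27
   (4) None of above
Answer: 2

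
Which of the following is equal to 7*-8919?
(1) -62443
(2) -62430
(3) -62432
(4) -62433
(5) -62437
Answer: 4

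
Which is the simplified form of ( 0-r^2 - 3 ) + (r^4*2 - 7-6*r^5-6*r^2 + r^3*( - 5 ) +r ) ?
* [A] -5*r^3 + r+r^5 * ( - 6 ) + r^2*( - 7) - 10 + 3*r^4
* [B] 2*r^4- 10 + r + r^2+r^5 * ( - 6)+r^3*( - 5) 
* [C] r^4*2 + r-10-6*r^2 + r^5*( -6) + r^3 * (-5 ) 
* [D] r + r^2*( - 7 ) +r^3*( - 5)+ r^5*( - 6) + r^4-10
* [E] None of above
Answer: E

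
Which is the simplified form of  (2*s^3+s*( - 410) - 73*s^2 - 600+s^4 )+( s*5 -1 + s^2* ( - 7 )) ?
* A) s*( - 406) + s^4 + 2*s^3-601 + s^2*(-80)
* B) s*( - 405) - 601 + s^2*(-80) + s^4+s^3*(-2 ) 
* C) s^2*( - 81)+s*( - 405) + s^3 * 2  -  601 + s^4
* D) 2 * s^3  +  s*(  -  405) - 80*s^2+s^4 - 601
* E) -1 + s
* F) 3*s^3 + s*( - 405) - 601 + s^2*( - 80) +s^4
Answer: D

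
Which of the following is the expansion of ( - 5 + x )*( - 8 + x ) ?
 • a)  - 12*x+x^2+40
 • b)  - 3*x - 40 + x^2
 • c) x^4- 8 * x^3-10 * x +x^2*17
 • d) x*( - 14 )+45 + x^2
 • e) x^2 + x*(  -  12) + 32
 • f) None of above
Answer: f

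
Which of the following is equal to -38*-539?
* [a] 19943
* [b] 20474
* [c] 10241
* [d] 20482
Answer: d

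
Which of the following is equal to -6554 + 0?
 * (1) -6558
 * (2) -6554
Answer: 2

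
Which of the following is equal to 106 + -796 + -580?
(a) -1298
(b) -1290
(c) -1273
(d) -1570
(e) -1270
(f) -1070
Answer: e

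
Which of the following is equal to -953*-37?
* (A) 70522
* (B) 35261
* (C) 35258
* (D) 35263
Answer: B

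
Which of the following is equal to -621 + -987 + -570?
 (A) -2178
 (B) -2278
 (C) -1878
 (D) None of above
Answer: A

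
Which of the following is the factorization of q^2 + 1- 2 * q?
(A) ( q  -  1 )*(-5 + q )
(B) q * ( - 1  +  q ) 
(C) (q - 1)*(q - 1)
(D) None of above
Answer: C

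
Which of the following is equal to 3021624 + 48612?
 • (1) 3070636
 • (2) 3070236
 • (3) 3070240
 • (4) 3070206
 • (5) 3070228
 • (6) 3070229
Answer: 2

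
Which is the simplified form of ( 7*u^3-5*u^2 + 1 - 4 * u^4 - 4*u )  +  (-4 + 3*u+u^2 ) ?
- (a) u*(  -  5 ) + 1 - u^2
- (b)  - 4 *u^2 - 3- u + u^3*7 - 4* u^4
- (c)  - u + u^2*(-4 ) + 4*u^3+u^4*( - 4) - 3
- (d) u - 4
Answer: b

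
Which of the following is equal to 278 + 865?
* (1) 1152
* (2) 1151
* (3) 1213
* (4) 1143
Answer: 4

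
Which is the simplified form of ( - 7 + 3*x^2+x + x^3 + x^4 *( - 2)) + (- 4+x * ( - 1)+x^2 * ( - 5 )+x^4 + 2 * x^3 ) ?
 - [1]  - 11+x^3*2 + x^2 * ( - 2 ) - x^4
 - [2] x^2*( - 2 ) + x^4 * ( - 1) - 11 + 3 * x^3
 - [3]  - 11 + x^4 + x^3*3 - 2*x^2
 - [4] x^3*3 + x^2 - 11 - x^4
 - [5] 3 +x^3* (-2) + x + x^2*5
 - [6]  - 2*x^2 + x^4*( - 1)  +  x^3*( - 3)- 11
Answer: 2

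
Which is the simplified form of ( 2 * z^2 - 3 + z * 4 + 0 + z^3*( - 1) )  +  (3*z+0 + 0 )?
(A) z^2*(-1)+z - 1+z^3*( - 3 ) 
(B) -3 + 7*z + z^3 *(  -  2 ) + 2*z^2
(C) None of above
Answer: C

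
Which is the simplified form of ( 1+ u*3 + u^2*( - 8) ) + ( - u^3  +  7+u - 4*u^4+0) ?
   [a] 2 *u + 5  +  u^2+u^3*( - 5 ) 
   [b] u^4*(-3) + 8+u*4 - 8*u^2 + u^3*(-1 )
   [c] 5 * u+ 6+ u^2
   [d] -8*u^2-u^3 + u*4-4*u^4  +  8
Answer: d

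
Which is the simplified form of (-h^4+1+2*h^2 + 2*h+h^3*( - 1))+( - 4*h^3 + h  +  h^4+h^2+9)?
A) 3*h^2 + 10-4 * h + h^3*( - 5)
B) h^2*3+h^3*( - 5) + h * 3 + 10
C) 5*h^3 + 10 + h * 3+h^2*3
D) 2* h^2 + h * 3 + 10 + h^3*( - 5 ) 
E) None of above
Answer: B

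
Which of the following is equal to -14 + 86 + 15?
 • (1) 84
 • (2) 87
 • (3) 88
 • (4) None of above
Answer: 2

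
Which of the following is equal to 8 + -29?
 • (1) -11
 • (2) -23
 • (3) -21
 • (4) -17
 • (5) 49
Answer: 3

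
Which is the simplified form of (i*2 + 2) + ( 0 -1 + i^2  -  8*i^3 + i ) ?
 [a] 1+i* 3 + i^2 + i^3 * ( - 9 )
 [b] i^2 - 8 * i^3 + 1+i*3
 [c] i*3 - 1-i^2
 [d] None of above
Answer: b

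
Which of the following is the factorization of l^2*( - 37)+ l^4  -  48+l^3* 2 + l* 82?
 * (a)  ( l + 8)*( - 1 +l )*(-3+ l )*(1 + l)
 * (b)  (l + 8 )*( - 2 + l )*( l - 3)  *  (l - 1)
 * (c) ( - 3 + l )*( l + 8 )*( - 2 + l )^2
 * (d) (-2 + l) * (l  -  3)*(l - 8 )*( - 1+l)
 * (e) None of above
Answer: b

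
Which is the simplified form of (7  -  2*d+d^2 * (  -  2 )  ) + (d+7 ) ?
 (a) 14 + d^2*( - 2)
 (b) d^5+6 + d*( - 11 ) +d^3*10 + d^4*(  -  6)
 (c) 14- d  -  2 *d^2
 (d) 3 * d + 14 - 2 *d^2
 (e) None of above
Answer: c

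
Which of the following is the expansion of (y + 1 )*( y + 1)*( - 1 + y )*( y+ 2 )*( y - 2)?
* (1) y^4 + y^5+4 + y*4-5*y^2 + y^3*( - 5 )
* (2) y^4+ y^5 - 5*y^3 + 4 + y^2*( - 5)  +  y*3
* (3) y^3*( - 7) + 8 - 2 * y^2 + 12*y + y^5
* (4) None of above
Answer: 1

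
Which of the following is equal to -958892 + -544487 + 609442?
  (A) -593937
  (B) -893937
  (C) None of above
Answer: B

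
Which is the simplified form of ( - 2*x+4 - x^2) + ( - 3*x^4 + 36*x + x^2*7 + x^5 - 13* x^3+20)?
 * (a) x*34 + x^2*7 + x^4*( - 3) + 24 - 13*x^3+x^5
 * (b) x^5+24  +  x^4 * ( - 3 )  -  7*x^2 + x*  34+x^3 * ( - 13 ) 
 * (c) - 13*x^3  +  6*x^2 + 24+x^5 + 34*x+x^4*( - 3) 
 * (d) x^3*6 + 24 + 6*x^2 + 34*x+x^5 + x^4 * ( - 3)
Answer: c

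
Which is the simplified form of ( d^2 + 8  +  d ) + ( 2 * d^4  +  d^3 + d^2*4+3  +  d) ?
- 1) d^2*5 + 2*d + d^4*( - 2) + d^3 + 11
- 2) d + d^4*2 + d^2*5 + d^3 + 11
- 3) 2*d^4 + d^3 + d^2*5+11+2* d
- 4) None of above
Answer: 3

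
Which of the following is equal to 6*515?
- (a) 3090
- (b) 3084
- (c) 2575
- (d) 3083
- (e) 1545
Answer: a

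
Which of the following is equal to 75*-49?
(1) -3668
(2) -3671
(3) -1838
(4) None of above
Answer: 4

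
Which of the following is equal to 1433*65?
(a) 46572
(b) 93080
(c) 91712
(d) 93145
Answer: d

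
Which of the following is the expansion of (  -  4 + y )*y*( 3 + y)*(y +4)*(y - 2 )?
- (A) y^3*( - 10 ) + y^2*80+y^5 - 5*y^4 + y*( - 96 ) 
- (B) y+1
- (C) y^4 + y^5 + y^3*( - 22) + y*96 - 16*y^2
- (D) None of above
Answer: C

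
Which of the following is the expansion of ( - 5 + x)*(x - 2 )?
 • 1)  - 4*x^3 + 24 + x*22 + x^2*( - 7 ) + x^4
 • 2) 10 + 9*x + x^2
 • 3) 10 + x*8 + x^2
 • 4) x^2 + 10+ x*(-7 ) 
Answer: 4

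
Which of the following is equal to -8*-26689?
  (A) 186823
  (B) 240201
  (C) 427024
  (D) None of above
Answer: D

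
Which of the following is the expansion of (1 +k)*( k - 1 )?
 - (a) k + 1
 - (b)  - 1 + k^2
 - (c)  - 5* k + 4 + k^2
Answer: b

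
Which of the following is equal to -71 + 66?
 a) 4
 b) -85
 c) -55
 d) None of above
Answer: d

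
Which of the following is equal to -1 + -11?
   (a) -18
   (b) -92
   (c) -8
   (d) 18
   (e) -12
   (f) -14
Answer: e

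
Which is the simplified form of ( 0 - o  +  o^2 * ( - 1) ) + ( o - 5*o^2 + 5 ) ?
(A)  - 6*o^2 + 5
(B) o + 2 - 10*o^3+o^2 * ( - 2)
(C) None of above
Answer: A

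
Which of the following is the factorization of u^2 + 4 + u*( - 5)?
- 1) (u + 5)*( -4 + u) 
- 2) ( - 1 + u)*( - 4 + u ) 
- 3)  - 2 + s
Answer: 2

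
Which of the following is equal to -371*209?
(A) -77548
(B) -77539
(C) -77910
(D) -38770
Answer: B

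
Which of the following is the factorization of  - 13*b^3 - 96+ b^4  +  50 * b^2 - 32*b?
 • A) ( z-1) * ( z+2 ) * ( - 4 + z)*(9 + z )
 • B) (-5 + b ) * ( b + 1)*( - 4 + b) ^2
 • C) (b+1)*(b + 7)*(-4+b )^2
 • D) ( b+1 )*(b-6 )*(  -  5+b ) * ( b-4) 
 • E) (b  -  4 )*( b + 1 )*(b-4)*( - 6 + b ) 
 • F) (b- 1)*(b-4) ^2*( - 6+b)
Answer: E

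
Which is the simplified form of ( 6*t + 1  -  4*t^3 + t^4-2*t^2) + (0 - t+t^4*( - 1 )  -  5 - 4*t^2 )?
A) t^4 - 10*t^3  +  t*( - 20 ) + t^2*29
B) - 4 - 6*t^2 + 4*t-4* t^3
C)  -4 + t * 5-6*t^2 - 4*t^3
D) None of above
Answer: C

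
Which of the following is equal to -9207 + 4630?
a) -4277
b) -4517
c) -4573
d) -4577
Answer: d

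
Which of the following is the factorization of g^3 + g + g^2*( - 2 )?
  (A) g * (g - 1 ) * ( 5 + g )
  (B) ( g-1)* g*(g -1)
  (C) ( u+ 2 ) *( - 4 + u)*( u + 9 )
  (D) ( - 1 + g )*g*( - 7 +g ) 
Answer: B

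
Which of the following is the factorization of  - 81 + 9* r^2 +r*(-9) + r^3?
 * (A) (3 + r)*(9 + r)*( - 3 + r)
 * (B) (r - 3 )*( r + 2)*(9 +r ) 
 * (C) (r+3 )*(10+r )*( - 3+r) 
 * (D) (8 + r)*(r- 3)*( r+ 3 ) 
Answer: A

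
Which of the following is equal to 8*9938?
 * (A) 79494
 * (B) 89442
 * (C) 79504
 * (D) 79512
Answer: C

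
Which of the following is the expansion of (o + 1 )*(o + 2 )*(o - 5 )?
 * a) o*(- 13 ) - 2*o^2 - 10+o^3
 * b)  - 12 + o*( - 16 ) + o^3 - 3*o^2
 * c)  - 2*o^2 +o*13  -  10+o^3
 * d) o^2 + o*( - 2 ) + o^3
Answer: a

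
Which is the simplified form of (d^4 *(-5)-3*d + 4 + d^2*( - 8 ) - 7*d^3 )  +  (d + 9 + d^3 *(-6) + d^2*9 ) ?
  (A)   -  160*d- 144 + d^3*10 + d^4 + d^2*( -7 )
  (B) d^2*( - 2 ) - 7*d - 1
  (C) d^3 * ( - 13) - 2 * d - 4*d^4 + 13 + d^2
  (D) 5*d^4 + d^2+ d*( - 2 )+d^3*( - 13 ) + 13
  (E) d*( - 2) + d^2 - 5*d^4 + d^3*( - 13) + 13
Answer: E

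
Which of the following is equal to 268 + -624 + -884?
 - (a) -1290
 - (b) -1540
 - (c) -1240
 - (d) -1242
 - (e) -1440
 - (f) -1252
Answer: c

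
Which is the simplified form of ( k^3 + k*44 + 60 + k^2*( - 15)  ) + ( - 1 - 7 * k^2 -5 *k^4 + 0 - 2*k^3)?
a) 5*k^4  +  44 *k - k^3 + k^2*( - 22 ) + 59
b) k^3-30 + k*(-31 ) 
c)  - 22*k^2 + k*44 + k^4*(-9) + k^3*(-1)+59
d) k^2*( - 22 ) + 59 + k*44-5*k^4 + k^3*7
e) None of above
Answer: e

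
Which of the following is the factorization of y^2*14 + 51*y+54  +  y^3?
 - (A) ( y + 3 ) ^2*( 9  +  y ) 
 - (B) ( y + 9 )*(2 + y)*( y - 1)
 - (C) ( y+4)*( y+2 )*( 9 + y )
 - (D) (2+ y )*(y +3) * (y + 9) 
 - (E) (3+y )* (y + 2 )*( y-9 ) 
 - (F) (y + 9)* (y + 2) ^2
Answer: D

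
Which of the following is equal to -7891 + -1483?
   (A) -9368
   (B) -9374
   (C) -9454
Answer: B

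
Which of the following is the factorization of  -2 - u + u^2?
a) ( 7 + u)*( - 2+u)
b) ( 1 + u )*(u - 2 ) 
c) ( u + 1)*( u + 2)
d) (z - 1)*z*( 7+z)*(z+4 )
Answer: b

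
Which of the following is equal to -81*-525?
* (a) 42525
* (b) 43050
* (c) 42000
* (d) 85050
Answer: a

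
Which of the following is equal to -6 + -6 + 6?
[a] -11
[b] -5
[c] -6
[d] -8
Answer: c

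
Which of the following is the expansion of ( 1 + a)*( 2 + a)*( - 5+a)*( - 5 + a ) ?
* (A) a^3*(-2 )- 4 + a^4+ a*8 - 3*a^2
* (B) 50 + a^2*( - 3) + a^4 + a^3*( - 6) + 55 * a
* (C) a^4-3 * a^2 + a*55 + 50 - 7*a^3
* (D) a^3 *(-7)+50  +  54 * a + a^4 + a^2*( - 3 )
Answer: C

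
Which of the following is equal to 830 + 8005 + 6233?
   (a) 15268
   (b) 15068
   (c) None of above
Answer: b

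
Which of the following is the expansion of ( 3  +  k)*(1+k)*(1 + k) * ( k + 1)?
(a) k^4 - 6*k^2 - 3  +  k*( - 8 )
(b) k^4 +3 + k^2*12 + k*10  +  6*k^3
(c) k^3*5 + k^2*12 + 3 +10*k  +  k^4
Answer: b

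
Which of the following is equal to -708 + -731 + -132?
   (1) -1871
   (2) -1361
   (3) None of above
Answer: 3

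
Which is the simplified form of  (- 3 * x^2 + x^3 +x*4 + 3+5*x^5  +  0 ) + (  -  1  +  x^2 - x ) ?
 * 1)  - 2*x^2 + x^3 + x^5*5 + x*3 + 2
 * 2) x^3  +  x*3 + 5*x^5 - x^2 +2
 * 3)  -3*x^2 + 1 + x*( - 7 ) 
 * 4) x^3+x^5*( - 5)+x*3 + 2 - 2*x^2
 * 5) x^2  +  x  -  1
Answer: 1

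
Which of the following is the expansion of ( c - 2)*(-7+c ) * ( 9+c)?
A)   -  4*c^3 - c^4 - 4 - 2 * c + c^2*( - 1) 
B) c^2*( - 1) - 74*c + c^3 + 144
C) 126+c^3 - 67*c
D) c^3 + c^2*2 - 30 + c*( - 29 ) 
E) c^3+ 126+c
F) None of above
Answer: C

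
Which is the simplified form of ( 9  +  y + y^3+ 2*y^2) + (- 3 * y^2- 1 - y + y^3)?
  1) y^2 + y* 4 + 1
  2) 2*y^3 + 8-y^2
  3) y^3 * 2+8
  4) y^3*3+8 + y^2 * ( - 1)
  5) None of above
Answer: 2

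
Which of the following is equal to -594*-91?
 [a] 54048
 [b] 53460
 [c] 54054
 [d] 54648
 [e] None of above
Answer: c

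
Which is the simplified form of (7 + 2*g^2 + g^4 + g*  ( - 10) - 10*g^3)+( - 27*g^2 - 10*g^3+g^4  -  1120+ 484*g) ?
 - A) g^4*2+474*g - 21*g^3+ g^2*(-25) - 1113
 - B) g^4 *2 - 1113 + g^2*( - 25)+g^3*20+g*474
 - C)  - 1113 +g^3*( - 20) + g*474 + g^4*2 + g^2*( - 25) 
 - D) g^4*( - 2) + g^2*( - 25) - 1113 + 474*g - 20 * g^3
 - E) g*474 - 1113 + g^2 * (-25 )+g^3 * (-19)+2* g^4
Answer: C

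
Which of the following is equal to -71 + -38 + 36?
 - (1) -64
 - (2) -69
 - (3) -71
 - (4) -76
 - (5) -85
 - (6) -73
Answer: 6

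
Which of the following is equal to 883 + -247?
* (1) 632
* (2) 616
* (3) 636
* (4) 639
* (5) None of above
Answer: 3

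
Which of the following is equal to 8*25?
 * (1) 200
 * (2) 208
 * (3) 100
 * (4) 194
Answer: 1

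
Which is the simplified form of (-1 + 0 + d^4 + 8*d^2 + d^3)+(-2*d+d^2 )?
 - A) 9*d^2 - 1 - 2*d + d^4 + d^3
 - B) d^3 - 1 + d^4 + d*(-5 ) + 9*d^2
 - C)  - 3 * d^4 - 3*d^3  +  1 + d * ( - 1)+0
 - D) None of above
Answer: A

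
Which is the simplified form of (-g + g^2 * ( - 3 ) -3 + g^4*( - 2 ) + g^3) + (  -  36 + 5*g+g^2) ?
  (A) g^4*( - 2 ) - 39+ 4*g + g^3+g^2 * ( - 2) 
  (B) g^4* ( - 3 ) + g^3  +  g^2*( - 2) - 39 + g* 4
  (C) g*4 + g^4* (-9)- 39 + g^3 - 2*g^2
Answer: A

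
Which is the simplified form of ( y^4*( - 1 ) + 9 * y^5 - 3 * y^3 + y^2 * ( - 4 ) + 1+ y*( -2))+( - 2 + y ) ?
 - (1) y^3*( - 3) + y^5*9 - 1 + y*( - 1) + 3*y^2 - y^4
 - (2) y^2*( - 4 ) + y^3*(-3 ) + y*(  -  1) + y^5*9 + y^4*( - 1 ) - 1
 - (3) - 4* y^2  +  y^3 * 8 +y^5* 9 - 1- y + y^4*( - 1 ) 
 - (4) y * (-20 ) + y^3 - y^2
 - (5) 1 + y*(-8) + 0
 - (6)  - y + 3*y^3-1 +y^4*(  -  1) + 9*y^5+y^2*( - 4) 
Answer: 2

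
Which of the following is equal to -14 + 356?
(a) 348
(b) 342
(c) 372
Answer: b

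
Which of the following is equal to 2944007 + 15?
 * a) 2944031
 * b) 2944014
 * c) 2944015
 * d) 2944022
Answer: d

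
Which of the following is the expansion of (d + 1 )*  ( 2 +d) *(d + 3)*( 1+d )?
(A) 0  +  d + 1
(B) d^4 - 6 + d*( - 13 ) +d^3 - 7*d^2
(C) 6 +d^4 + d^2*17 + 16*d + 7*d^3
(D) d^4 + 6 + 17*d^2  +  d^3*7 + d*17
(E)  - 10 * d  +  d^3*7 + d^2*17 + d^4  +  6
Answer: D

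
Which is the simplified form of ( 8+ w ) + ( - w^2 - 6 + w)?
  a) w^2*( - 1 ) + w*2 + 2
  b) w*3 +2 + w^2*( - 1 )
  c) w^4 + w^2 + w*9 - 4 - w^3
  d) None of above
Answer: a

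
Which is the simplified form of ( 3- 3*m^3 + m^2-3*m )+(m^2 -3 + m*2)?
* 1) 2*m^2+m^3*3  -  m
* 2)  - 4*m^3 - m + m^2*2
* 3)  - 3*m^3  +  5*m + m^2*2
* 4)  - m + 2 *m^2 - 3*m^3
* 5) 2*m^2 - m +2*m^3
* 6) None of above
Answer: 4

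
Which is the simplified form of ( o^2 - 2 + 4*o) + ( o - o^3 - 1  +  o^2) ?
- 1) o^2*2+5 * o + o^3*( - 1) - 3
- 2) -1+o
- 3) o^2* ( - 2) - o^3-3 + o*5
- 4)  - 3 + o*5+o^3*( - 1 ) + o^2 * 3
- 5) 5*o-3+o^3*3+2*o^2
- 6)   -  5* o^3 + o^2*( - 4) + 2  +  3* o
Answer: 1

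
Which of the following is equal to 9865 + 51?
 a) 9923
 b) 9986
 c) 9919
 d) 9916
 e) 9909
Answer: d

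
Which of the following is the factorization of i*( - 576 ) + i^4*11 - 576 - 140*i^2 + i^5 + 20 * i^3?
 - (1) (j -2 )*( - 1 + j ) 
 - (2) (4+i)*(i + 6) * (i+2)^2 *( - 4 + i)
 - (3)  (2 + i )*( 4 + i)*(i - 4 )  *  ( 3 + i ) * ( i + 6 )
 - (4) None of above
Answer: 3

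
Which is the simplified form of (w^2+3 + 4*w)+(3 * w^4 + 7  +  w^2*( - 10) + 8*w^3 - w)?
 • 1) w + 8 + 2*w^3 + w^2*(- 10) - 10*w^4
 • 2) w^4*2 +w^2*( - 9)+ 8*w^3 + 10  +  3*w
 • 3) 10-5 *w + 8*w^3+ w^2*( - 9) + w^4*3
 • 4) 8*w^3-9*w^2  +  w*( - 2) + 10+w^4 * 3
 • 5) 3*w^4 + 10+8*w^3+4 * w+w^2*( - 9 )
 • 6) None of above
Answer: 6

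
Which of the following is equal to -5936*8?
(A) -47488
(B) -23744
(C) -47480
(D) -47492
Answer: A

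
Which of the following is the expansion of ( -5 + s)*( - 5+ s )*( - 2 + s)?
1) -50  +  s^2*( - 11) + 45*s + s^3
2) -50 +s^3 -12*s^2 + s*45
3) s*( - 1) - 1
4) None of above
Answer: 2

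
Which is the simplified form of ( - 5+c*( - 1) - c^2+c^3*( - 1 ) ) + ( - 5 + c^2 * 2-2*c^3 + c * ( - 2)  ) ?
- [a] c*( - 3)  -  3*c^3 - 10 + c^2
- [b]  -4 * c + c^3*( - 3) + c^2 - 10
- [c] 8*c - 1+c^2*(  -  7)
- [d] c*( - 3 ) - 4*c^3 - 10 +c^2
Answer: a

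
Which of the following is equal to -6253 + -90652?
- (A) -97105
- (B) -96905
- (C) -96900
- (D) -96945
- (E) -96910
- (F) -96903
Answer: B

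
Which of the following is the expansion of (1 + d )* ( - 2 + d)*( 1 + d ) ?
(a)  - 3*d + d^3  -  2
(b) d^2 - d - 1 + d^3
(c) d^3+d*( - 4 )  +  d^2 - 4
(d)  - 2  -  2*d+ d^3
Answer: a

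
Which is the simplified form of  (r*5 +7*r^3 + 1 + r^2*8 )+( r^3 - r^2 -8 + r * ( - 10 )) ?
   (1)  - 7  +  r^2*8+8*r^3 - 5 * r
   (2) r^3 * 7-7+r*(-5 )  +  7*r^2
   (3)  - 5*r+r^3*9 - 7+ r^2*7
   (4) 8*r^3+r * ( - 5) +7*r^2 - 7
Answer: 4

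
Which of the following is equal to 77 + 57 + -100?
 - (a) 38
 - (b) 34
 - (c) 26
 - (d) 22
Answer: b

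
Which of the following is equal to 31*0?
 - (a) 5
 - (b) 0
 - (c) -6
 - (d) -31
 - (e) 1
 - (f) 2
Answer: b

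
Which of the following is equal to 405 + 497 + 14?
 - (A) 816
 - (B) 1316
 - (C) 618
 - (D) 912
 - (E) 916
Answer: E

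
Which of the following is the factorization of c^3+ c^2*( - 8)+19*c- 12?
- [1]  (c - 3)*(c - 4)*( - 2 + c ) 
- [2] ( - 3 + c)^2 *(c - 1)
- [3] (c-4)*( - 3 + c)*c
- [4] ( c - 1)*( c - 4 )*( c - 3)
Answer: 4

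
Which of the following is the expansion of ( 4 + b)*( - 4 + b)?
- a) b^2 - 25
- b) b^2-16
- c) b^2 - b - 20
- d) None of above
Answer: b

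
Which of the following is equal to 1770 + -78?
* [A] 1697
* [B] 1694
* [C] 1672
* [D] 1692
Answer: D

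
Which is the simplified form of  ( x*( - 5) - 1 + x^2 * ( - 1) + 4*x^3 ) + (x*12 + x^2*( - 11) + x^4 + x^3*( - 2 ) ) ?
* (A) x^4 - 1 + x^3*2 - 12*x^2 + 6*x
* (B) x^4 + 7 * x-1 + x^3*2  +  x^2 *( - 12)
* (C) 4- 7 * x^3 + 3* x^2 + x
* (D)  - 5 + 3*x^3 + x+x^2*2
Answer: B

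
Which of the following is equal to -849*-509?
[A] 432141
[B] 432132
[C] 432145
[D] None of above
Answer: A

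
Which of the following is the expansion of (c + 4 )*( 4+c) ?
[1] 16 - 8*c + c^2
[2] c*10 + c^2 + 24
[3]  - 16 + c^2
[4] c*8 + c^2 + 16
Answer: 4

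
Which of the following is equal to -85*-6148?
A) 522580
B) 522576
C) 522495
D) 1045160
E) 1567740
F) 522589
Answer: A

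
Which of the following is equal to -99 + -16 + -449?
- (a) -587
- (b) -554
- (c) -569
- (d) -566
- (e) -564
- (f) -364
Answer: e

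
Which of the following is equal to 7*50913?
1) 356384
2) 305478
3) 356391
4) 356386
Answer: 3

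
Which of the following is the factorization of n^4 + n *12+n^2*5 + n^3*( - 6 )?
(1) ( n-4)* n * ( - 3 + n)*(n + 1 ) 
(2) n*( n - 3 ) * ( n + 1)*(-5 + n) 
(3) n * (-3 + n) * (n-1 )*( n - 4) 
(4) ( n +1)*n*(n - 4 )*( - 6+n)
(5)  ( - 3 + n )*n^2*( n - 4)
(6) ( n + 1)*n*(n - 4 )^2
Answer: 1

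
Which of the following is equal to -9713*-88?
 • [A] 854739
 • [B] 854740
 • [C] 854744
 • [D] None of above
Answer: C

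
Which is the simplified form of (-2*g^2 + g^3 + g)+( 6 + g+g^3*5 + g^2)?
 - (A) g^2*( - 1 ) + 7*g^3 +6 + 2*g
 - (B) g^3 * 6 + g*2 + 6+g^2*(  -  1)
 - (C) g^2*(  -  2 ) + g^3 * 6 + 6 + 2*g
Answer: B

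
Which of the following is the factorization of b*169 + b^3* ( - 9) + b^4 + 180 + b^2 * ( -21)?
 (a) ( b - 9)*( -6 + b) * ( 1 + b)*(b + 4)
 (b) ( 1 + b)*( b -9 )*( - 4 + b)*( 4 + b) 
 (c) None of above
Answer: c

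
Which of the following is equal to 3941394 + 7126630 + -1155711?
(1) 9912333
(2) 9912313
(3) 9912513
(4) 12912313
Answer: 2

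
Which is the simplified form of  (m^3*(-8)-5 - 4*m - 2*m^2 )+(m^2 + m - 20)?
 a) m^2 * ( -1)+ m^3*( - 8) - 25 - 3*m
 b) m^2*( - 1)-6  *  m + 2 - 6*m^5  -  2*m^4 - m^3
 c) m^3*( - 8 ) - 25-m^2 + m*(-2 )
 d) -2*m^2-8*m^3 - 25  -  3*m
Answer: a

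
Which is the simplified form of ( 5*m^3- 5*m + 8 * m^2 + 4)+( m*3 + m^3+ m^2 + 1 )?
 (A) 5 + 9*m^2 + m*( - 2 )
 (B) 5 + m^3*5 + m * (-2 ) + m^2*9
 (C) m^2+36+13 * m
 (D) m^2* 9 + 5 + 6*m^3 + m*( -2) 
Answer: D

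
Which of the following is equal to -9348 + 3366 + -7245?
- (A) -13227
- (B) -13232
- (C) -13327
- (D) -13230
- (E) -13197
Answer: A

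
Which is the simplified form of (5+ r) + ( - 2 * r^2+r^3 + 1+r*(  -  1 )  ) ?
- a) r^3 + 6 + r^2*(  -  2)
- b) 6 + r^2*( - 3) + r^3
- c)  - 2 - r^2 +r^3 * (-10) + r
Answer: a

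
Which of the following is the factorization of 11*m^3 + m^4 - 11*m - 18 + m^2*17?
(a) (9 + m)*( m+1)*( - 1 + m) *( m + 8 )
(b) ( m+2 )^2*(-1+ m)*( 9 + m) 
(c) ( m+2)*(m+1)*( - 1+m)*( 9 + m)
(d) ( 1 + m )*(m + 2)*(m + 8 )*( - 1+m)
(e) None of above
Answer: c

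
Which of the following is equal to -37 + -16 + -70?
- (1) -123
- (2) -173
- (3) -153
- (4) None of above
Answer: 1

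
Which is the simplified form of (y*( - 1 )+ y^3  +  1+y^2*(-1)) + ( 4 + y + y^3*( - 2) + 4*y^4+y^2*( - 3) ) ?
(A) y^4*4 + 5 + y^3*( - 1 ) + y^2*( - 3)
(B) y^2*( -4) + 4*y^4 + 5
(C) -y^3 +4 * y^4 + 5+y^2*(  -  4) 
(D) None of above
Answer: C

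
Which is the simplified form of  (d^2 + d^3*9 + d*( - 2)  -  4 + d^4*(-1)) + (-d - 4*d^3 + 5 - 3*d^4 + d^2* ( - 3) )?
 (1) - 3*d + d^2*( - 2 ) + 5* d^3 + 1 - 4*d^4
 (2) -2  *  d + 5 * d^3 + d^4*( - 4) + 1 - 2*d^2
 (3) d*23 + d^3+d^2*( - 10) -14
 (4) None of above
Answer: 1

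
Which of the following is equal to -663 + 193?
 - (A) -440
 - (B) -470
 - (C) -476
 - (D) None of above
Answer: B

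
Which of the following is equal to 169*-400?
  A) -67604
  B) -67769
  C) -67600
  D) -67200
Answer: C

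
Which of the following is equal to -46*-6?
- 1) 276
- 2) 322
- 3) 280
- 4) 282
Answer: 1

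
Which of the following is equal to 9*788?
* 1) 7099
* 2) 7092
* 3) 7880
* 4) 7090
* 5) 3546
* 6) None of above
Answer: 2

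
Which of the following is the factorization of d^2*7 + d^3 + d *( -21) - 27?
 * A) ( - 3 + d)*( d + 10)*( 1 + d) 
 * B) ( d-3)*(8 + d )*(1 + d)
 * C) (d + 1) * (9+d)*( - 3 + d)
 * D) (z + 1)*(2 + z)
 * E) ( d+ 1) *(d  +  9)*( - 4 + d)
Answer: C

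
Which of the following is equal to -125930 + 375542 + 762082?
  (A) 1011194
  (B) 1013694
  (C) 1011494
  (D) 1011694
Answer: D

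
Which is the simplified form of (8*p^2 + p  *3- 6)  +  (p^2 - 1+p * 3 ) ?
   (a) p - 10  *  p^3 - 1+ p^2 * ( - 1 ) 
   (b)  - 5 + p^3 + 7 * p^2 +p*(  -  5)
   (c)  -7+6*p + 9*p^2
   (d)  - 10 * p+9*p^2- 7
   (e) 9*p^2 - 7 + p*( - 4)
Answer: c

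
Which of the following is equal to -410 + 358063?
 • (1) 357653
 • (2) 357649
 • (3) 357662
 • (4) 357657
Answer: 1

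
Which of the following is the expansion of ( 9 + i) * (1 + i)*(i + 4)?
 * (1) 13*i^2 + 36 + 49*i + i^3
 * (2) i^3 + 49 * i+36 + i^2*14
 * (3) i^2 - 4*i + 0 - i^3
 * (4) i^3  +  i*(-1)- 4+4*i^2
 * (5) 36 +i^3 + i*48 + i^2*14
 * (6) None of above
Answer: 2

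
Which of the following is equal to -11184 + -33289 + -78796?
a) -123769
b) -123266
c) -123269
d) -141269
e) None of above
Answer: c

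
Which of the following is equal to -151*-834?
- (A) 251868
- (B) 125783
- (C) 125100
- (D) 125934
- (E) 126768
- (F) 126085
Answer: D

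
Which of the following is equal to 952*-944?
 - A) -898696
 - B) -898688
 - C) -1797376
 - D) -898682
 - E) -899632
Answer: B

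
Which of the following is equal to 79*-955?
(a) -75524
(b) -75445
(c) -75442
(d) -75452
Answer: b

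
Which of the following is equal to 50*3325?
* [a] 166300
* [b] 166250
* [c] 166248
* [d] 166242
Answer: b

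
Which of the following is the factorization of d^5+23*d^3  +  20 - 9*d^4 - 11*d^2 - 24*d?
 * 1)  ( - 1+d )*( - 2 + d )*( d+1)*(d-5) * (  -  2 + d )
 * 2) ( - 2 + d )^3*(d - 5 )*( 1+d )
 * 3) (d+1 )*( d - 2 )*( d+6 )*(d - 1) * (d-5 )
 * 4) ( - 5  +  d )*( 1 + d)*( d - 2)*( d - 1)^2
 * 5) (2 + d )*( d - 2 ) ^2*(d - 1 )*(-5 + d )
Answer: 1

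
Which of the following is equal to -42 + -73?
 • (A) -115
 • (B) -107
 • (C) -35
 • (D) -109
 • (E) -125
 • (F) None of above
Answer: A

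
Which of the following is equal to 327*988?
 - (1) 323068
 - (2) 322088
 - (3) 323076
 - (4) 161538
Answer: 3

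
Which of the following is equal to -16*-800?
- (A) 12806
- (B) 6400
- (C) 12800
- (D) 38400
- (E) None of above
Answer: C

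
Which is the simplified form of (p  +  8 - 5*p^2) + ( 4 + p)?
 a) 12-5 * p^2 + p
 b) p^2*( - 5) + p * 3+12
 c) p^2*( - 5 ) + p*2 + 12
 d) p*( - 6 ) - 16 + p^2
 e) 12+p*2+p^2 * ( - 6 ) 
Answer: c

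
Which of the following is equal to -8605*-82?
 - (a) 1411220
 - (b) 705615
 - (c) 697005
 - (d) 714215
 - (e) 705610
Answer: e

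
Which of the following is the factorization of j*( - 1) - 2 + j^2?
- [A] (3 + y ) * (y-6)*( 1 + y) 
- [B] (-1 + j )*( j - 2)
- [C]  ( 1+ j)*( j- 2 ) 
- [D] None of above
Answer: C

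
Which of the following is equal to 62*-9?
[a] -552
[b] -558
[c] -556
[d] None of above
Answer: b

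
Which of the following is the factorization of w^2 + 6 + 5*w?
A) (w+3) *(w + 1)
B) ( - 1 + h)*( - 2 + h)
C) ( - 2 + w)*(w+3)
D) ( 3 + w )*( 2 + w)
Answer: D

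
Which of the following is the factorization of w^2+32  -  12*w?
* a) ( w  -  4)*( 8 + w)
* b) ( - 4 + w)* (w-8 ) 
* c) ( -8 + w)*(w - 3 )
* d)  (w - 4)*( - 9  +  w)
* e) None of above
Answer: b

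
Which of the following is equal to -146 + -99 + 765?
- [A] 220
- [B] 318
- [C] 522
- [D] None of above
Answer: D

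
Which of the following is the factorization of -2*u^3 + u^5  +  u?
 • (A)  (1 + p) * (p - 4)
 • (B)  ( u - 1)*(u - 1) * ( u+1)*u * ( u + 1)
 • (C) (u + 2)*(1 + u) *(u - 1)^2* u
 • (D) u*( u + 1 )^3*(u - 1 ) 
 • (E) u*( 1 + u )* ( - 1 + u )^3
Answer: B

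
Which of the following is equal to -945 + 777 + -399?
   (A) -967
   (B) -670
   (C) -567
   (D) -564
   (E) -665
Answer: C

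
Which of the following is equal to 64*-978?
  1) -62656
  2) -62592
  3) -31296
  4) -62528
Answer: 2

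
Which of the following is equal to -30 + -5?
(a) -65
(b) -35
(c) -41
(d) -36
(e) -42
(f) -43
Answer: b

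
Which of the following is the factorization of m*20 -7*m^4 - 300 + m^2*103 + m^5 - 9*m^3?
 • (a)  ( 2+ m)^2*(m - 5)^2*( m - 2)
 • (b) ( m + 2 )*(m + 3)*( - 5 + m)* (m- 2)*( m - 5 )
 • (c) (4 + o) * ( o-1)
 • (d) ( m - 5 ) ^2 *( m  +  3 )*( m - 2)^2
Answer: b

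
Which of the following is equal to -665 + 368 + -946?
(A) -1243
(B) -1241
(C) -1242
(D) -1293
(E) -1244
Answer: A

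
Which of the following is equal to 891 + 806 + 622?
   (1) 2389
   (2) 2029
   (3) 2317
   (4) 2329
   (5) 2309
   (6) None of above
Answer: 6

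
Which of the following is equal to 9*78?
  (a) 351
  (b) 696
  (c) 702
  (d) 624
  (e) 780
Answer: c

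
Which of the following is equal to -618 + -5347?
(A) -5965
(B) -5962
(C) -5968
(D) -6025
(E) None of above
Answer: A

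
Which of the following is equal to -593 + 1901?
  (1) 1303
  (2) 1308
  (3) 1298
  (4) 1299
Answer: 2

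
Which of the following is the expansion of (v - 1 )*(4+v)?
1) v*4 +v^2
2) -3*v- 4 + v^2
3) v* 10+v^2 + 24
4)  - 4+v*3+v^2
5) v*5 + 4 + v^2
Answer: 4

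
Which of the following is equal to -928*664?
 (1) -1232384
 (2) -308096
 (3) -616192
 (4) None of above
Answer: 3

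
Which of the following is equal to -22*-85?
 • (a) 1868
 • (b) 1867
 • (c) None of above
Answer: c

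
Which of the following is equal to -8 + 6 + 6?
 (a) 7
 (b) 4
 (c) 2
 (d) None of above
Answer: b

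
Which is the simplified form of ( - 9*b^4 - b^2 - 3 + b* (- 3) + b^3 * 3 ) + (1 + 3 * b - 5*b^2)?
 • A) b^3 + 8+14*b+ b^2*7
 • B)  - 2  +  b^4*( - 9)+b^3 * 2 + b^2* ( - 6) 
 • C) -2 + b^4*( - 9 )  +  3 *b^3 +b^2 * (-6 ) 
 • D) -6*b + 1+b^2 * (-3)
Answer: C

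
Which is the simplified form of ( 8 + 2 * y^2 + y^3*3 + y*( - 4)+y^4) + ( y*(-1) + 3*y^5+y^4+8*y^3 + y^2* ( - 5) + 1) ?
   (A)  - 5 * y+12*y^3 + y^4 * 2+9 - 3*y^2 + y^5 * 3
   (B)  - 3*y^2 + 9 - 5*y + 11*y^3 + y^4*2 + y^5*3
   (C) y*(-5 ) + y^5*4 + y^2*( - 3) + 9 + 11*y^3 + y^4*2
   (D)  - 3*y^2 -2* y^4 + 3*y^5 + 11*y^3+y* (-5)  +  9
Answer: B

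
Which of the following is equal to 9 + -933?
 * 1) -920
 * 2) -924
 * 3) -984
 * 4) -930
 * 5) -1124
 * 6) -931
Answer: 2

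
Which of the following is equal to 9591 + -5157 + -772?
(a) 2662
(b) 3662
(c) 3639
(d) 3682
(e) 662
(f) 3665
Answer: b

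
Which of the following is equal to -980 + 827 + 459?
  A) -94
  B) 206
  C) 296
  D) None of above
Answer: D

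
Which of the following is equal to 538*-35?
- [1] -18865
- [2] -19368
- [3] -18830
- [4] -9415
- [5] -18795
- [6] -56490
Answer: 3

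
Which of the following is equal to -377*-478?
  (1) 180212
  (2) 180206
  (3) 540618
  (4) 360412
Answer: 2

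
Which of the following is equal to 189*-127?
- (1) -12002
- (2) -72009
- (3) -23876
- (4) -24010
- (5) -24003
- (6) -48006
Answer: 5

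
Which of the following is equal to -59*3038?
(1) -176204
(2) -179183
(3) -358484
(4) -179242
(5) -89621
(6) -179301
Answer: 4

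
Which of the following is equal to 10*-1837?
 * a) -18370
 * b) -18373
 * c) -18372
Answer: a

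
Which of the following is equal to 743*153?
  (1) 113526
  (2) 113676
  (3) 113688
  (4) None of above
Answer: 4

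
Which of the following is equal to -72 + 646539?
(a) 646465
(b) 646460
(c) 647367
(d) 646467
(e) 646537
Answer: d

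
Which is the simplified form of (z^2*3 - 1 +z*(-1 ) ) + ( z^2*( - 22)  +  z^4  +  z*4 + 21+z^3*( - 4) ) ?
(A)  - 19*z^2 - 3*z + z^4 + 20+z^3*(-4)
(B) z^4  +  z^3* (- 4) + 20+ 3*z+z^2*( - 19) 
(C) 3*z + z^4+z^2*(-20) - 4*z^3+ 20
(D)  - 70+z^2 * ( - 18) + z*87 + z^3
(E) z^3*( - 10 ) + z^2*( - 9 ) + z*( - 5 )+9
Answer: B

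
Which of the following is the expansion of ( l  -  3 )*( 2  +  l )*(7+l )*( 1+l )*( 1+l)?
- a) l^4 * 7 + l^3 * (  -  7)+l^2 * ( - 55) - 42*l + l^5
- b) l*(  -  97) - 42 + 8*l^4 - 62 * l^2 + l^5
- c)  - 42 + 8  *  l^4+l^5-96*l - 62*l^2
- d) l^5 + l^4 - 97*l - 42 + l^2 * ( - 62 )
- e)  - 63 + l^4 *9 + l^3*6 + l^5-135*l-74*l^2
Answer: b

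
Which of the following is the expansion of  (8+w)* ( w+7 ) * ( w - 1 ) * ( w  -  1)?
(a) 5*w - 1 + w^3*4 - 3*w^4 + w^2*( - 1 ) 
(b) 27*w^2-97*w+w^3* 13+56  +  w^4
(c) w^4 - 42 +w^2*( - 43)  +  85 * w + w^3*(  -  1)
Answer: b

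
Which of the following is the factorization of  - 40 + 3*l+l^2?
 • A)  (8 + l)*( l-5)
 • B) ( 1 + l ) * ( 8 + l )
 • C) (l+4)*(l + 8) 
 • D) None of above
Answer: A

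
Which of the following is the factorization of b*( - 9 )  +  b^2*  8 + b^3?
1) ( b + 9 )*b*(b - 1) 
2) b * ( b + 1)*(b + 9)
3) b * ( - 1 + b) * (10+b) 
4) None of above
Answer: 1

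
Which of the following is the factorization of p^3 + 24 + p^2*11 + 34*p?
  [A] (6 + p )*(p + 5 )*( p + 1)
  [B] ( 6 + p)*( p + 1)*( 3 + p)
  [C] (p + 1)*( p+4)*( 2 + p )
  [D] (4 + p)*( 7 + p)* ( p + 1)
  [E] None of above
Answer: E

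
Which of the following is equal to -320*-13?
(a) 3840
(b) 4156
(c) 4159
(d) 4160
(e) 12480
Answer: d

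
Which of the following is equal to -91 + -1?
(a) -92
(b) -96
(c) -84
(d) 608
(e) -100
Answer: a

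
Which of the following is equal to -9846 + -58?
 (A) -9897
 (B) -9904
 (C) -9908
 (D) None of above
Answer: B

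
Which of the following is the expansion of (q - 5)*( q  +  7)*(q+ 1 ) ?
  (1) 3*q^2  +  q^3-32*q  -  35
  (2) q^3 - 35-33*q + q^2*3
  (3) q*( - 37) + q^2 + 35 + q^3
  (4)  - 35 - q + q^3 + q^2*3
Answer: 2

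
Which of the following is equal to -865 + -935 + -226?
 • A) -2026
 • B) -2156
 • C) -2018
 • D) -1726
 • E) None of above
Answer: A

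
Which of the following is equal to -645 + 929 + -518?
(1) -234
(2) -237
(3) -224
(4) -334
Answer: 1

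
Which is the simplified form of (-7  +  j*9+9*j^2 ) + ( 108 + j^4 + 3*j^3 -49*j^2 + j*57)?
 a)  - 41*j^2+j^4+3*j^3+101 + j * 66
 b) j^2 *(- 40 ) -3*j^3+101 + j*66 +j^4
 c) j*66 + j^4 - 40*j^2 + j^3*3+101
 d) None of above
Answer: c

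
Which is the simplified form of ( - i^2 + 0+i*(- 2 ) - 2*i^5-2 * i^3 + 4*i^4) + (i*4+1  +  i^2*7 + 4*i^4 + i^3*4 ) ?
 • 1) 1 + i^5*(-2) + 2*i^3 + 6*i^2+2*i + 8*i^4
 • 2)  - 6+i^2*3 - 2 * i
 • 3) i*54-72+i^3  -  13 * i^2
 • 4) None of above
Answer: 1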